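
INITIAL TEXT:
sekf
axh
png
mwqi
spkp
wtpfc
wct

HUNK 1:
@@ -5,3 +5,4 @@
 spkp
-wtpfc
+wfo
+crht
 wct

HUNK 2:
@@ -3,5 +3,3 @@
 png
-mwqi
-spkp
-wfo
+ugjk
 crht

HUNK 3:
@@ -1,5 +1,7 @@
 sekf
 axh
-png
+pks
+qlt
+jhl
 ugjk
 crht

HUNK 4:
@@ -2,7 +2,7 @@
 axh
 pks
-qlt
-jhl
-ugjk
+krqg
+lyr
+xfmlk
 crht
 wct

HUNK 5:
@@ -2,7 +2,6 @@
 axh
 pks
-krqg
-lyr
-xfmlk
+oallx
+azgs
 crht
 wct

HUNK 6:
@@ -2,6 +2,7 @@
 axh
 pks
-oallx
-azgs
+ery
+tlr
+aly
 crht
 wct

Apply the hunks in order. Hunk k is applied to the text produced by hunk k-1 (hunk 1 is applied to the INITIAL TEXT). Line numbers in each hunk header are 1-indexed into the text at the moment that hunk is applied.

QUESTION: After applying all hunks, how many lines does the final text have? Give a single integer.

Hunk 1: at line 5 remove [wtpfc] add [wfo,crht] -> 8 lines: sekf axh png mwqi spkp wfo crht wct
Hunk 2: at line 3 remove [mwqi,spkp,wfo] add [ugjk] -> 6 lines: sekf axh png ugjk crht wct
Hunk 3: at line 1 remove [png] add [pks,qlt,jhl] -> 8 lines: sekf axh pks qlt jhl ugjk crht wct
Hunk 4: at line 2 remove [qlt,jhl,ugjk] add [krqg,lyr,xfmlk] -> 8 lines: sekf axh pks krqg lyr xfmlk crht wct
Hunk 5: at line 2 remove [krqg,lyr,xfmlk] add [oallx,azgs] -> 7 lines: sekf axh pks oallx azgs crht wct
Hunk 6: at line 2 remove [oallx,azgs] add [ery,tlr,aly] -> 8 lines: sekf axh pks ery tlr aly crht wct
Final line count: 8

Answer: 8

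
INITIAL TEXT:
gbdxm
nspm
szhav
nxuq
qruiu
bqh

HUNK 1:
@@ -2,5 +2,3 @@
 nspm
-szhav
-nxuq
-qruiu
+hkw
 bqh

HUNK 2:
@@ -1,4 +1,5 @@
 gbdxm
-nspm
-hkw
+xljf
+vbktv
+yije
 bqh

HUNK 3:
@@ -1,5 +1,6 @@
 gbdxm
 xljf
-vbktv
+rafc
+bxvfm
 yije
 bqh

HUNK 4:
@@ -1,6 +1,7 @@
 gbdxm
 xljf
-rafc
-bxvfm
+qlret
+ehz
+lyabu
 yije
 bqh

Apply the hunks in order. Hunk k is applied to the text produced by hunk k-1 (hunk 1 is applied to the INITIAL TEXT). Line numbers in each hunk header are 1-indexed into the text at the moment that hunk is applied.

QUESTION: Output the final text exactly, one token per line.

Answer: gbdxm
xljf
qlret
ehz
lyabu
yije
bqh

Derivation:
Hunk 1: at line 2 remove [szhav,nxuq,qruiu] add [hkw] -> 4 lines: gbdxm nspm hkw bqh
Hunk 2: at line 1 remove [nspm,hkw] add [xljf,vbktv,yije] -> 5 lines: gbdxm xljf vbktv yije bqh
Hunk 3: at line 1 remove [vbktv] add [rafc,bxvfm] -> 6 lines: gbdxm xljf rafc bxvfm yije bqh
Hunk 4: at line 1 remove [rafc,bxvfm] add [qlret,ehz,lyabu] -> 7 lines: gbdxm xljf qlret ehz lyabu yije bqh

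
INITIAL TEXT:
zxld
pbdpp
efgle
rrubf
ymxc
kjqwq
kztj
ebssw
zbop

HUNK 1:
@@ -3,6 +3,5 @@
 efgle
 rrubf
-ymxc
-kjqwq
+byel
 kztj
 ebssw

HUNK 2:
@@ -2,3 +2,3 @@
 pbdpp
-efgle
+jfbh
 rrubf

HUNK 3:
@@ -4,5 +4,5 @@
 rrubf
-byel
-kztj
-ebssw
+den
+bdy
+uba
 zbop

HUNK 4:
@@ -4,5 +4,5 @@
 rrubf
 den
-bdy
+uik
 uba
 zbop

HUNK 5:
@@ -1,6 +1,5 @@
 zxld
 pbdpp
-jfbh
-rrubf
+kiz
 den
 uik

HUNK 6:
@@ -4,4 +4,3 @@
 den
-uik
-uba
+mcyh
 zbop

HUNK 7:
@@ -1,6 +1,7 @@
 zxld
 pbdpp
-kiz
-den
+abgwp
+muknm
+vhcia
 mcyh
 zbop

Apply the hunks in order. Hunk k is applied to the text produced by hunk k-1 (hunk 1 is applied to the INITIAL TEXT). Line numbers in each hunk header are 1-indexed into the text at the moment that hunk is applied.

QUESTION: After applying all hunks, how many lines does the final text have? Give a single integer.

Hunk 1: at line 3 remove [ymxc,kjqwq] add [byel] -> 8 lines: zxld pbdpp efgle rrubf byel kztj ebssw zbop
Hunk 2: at line 2 remove [efgle] add [jfbh] -> 8 lines: zxld pbdpp jfbh rrubf byel kztj ebssw zbop
Hunk 3: at line 4 remove [byel,kztj,ebssw] add [den,bdy,uba] -> 8 lines: zxld pbdpp jfbh rrubf den bdy uba zbop
Hunk 4: at line 4 remove [bdy] add [uik] -> 8 lines: zxld pbdpp jfbh rrubf den uik uba zbop
Hunk 5: at line 1 remove [jfbh,rrubf] add [kiz] -> 7 lines: zxld pbdpp kiz den uik uba zbop
Hunk 6: at line 4 remove [uik,uba] add [mcyh] -> 6 lines: zxld pbdpp kiz den mcyh zbop
Hunk 7: at line 1 remove [kiz,den] add [abgwp,muknm,vhcia] -> 7 lines: zxld pbdpp abgwp muknm vhcia mcyh zbop
Final line count: 7

Answer: 7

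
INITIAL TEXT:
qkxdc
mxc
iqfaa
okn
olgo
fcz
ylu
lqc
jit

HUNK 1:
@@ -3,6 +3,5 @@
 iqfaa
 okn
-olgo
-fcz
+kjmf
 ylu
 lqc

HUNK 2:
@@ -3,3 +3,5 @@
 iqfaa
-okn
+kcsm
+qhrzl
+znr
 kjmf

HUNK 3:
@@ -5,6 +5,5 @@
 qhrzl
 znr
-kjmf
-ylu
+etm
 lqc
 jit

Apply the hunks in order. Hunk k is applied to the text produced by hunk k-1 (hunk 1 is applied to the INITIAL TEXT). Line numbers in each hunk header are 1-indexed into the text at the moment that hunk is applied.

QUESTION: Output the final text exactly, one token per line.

Hunk 1: at line 3 remove [olgo,fcz] add [kjmf] -> 8 lines: qkxdc mxc iqfaa okn kjmf ylu lqc jit
Hunk 2: at line 3 remove [okn] add [kcsm,qhrzl,znr] -> 10 lines: qkxdc mxc iqfaa kcsm qhrzl znr kjmf ylu lqc jit
Hunk 3: at line 5 remove [kjmf,ylu] add [etm] -> 9 lines: qkxdc mxc iqfaa kcsm qhrzl znr etm lqc jit

Answer: qkxdc
mxc
iqfaa
kcsm
qhrzl
znr
etm
lqc
jit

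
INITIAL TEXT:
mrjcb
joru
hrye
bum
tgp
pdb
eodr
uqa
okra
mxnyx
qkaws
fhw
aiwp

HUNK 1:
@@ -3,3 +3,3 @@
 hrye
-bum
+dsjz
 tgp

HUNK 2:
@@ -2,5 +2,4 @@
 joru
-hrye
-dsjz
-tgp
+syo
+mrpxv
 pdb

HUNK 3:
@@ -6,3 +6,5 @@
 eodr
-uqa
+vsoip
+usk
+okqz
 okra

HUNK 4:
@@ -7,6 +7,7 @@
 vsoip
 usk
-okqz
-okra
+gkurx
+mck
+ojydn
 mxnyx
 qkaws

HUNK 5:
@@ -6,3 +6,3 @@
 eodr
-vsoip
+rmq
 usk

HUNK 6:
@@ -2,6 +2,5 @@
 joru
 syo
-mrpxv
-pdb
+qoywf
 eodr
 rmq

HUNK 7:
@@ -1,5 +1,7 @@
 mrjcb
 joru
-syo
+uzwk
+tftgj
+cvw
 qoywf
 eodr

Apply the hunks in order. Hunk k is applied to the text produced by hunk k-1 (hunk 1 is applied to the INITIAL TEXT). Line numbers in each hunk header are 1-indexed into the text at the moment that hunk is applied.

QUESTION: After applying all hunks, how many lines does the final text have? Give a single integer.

Hunk 1: at line 3 remove [bum] add [dsjz] -> 13 lines: mrjcb joru hrye dsjz tgp pdb eodr uqa okra mxnyx qkaws fhw aiwp
Hunk 2: at line 2 remove [hrye,dsjz,tgp] add [syo,mrpxv] -> 12 lines: mrjcb joru syo mrpxv pdb eodr uqa okra mxnyx qkaws fhw aiwp
Hunk 3: at line 6 remove [uqa] add [vsoip,usk,okqz] -> 14 lines: mrjcb joru syo mrpxv pdb eodr vsoip usk okqz okra mxnyx qkaws fhw aiwp
Hunk 4: at line 7 remove [okqz,okra] add [gkurx,mck,ojydn] -> 15 lines: mrjcb joru syo mrpxv pdb eodr vsoip usk gkurx mck ojydn mxnyx qkaws fhw aiwp
Hunk 5: at line 6 remove [vsoip] add [rmq] -> 15 lines: mrjcb joru syo mrpxv pdb eodr rmq usk gkurx mck ojydn mxnyx qkaws fhw aiwp
Hunk 6: at line 2 remove [mrpxv,pdb] add [qoywf] -> 14 lines: mrjcb joru syo qoywf eodr rmq usk gkurx mck ojydn mxnyx qkaws fhw aiwp
Hunk 7: at line 1 remove [syo] add [uzwk,tftgj,cvw] -> 16 lines: mrjcb joru uzwk tftgj cvw qoywf eodr rmq usk gkurx mck ojydn mxnyx qkaws fhw aiwp
Final line count: 16

Answer: 16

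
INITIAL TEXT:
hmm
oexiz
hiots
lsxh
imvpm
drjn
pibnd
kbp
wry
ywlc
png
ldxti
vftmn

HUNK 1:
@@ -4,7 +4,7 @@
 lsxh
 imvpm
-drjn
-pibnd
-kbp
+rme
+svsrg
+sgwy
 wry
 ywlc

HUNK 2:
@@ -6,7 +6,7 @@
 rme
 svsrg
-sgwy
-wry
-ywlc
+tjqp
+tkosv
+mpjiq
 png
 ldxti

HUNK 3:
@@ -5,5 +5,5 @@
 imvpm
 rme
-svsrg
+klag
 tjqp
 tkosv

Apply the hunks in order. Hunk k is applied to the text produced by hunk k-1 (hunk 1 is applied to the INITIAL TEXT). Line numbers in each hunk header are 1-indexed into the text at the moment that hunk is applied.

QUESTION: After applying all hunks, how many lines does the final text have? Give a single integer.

Answer: 13

Derivation:
Hunk 1: at line 4 remove [drjn,pibnd,kbp] add [rme,svsrg,sgwy] -> 13 lines: hmm oexiz hiots lsxh imvpm rme svsrg sgwy wry ywlc png ldxti vftmn
Hunk 2: at line 6 remove [sgwy,wry,ywlc] add [tjqp,tkosv,mpjiq] -> 13 lines: hmm oexiz hiots lsxh imvpm rme svsrg tjqp tkosv mpjiq png ldxti vftmn
Hunk 3: at line 5 remove [svsrg] add [klag] -> 13 lines: hmm oexiz hiots lsxh imvpm rme klag tjqp tkosv mpjiq png ldxti vftmn
Final line count: 13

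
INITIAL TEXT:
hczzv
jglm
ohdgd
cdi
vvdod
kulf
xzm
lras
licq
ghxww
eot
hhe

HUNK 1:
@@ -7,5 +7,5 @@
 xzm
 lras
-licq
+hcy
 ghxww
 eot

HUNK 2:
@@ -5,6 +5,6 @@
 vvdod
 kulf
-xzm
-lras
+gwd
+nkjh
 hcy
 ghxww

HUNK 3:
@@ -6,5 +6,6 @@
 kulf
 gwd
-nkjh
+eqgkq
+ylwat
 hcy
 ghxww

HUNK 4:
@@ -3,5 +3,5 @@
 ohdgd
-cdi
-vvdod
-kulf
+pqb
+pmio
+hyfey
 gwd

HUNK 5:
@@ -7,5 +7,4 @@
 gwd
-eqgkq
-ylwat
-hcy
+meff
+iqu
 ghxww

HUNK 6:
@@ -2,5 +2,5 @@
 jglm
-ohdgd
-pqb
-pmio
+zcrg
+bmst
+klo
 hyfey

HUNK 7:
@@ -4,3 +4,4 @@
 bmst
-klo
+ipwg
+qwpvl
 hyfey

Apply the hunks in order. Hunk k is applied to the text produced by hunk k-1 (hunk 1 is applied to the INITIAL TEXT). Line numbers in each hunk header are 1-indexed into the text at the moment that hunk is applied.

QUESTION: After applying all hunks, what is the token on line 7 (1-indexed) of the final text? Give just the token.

Hunk 1: at line 7 remove [licq] add [hcy] -> 12 lines: hczzv jglm ohdgd cdi vvdod kulf xzm lras hcy ghxww eot hhe
Hunk 2: at line 5 remove [xzm,lras] add [gwd,nkjh] -> 12 lines: hczzv jglm ohdgd cdi vvdod kulf gwd nkjh hcy ghxww eot hhe
Hunk 3: at line 6 remove [nkjh] add [eqgkq,ylwat] -> 13 lines: hczzv jglm ohdgd cdi vvdod kulf gwd eqgkq ylwat hcy ghxww eot hhe
Hunk 4: at line 3 remove [cdi,vvdod,kulf] add [pqb,pmio,hyfey] -> 13 lines: hczzv jglm ohdgd pqb pmio hyfey gwd eqgkq ylwat hcy ghxww eot hhe
Hunk 5: at line 7 remove [eqgkq,ylwat,hcy] add [meff,iqu] -> 12 lines: hczzv jglm ohdgd pqb pmio hyfey gwd meff iqu ghxww eot hhe
Hunk 6: at line 2 remove [ohdgd,pqb,pmio] add [zcrg,bmst,klo] -> 12 lines: hczzv jglm zcrg bmst klo hyfey gwd meff iqu ghxww eot hhe
Hunk 7: at line 4 remove [klo] add [ipwg,qwpvl] -> 13 lines: hczzv jglm zcrg bmst ipwg qwpvl hyfey gwd meff iqu ghxww eot hhe
Final line 7: hyfey

Answer: hyfey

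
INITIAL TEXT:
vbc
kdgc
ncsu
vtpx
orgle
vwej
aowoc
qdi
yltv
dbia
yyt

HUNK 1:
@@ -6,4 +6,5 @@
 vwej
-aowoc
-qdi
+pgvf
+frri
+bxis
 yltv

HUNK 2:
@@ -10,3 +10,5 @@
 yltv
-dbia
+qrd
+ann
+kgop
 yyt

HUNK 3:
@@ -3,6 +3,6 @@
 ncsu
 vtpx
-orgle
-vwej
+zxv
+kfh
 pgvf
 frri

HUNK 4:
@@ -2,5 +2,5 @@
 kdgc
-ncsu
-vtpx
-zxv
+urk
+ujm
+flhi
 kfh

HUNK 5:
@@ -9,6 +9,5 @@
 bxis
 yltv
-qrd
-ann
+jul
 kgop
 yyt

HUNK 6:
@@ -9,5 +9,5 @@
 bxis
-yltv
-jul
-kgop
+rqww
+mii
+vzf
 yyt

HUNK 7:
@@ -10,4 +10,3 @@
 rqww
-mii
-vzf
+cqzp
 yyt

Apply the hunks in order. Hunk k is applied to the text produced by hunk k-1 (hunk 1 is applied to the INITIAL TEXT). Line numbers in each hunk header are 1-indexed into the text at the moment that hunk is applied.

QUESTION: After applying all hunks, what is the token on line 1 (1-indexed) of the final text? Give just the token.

Hunk 1: at line 6 remove [aowoc,qdi] add [pgvf,frri,bxis] -> 12 lines: vbc kdgc ncsu vtpx orgle vwej pgvf frri bxis yltv dbia yyt
Hunk 2: at line 10 remove [dbia] add [qrd,ann,kgop] -> 14 lines: vbc kdgc ncsu vtpx orgle vwej pgvf frri bxis yltv qrd ann kgop yyt
Hunk 3: at line 3 remove [orgle,vwej] add [zxv,kfh] -> 14 lines: vbc kdgc ncsu vtpx zxv kfh pgvf frri bxis yltv qrd ann kgop yyt
Hunk 4: at line 2 remove [ncsu,vtpx,zxv] add [urk,ujm,flhi] -> 14 lines: vbc kdgc urk ujm flhi kfh pgvf frri bxis yltv qrd ann kgop yyt
Hunk 5: at line 9 remove [qrd,ann] add [jul] -> 13 lines: vbc kdgc urk ujm flhi kfh pgvf frri bxis yltv jul kgop yyt
Hunk 6: at line 9 remove [yltv,jul,kgop] add [rqww,mii,vzf] -> 13 lines: vbc kdgc urk ujm flhi kfh pgvf frri bxis rqww mii vzf yyt
Hunk 7: at line 10 remove [mii,vzf] add [cqzp] -> 12 lines: vbc kdgc urk ujm flhi kfh pgvf frri bxis rqww cqzp yyt
Final line 1: vbc

Answer: vbc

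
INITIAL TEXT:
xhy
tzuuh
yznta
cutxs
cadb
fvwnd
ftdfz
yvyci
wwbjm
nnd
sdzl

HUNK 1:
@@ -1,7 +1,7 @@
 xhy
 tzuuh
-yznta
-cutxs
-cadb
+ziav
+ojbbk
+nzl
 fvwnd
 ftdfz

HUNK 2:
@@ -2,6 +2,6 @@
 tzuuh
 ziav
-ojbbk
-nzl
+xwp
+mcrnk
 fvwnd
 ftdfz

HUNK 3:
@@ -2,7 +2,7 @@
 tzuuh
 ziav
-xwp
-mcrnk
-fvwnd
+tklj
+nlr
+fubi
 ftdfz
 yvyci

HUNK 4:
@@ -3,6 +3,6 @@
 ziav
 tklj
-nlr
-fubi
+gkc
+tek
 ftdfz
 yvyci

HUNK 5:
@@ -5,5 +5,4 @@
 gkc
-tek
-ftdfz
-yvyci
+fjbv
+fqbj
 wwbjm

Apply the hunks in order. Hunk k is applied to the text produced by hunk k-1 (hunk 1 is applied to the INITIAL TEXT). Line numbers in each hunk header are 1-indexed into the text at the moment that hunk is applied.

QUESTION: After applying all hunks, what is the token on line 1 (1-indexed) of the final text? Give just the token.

Hunk 1: at line 1 remove [yznta,cutxs,cadb] add [ziav,ojbbk,nzl] -> 11 lines: xhy tzuuh ziav ojbbk nzl fvwnd ftdfz yvyci wwbjm nnd sdzl
Hunk 2: at line 2 remove [ojbbk,nzl] add [xwp,mcrnk] -> 11 lines: xhy tzuuh ziav xwp mcrnk fvwnd ftdfz yvyci wwbjm nnd sdzl
Hunk 3: at line 2 remove [xwp,mcrnk,fvwnd] add [tklj,nlr,fubi] -> 11 lines: xhy tzuuh ziav tklj nlr fubi ftdfz yvyci wwbjm nnd sdzl
Hunk 4: at line 3 remove [nlr,fubi] add [gkc,tek] -> 11 lines: xhy tzuuh ziav tklj gkc tek ftdfz yvyci wwbjm nnd sdzl
Hunk 5: at line 5 remove [tek,ftdfz,yvyci] add [fjbv,fqbj] -> 10 lines: xhy tzuuh ziav tklj gkc fjbv fqbj wwbjm nnd sdzl
Final line 1: xhy

Answer: xhy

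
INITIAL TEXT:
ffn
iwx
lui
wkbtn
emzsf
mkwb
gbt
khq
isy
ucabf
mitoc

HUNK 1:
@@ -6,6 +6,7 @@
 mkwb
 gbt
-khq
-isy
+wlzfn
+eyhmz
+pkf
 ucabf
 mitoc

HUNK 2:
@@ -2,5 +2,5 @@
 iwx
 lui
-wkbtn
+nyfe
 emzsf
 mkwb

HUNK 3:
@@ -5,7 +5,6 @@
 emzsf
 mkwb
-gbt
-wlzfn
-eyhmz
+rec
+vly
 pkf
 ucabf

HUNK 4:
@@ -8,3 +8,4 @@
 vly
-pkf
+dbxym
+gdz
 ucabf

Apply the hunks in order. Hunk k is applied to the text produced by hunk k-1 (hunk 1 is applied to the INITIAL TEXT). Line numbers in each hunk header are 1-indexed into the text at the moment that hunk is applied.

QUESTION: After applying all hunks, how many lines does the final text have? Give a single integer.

Hunk 1: at line 6 remove [khq,isy] add [wlzfn,eyhmz,pkf] -> 12 lines: ffn iwx lui wkbtn emzsf mkwb gbt wlzfn eyhmz pkf ucabf mitoc
Hunk 2: at line 2 remove [wkbtn] add [nyfe] -> 12 lines: ffn iwx lui nyfe emzsf mkwb gbt wlzfn eyhmz pkf ucabf mitoc
Hunk 3: at line 5 remove [gbt,wlzfn,eyhmz] add [rec,vly] -> 11 lines: ffn iwx lui nyfe emzsf mkwb rec vly pkf ucabf mitoc
Hunk 4: at line 8 remove [pkf] add [dbxym,gdz] -> 12 lines: ffn iwx lui nyfe emzsf mkwb rec vly dbxym gdz ucabf mitoc
Final line count: 12

Answer: 12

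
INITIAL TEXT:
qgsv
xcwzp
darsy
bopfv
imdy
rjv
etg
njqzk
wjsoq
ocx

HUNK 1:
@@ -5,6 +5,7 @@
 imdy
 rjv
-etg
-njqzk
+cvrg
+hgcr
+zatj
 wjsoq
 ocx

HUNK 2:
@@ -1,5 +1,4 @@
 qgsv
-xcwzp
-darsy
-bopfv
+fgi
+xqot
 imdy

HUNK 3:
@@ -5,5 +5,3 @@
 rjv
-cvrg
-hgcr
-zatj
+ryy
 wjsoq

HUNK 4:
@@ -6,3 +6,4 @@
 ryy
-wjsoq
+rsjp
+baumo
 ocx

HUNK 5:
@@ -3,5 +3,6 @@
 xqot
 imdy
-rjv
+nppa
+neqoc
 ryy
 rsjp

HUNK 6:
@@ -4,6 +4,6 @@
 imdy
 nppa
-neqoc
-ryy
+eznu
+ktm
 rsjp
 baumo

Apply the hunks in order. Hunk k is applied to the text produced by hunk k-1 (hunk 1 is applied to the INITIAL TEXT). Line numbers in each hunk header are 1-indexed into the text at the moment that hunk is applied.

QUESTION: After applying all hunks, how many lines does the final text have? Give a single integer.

Hunk 1: at line 5 remove [etg,njqzk] add [cvrg,hgcr,zatj] -> 11 lines: qgsv xcwzp darsy bopfv imdy rjv cvrg hgcr zatj wjsoq ocx
Hunk 2: at line 1 remove [xcwzp,darsy,bopfv] add [fgi,xqot] -> 10 lines: qgsv fgi xqot imdy rjv cvrg hgcr zatj wjsoq ocx
Hunk 3: at line 5 remove [cvrg,hgcr,zatj] add [ryy] -> 8 lines: qgsv fgi xqot imdy rjv ryy wjsoq ocx
Hunk 4: at line 6 remove [wjsoq] add [rsjp,baumo] -> 9 lines: qgsv fgi xqot imdy rjv ryy rsjp baumo ocx
Hunk 5: at line 3 remove [rjv] add [nppa,neqoc] -> 10 lines: qgsv fgi xqot imdy nppa neqoc ryy rsjp baumo ocx
Hunk 6: at line 4 remove [neqoc,ryy] add [eznu,ktm] -> 10 lines: qgsv fgi xqot imdy nppa eznu ktm rsjp baumo ocx
Final line count: 10

Answer: 10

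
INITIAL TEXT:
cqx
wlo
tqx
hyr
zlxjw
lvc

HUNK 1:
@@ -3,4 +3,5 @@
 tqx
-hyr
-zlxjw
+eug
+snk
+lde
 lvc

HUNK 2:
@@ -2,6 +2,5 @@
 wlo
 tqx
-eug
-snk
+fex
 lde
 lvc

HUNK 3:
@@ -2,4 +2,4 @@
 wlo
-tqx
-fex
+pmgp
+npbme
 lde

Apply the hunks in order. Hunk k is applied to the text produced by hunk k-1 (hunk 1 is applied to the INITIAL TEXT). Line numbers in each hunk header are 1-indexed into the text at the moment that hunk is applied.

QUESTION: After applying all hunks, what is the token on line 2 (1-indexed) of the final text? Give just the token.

Answer: wlo

Derivation:
Hunk 1: at line 3 remove [hyr,zlxjw] add [eug,snk,lde] -> 7 lines: cqx wlo tqx eug snk lde lvc
Hunk 2: at line 2 remove [eug,snk] add [fex] -> 6 lines: cqx wlo tqx fex lde lvc
Hunk 3: at line 2 remove [tqx,fex] add [pmgp,npbme] -> 6 lines: cqx wlo pmgp npbme lde lvc
Final line 2: wlo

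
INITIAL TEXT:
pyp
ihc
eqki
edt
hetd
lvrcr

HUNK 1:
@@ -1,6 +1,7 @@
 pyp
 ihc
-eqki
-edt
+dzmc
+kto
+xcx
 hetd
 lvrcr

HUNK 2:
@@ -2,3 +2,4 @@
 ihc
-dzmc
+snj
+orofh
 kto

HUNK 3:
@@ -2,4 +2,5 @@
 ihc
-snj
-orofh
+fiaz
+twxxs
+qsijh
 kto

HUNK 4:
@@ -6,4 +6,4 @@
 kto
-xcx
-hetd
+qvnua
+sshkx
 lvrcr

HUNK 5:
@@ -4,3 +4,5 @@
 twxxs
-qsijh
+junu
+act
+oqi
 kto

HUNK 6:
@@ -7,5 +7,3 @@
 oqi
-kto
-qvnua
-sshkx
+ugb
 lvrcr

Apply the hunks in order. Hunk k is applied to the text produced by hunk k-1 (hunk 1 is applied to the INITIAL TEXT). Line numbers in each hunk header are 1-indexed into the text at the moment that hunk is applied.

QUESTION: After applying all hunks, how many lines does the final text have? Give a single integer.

Hunk 1: at line 1 remove [eqki,edt] add [dzmc,kto,xcx] -> 7 lines: pyp ihc dzmc kto xcx hetd lvrcr
Hunk 2: at line 2 remove [dzmc] add [snj,orofh] -> 8 lines: pyp ihc snj orofh kto xcx hetd lvrcr
Hunk 3: at line 2 remove [snj,orofh] add [fiaz,twxxs,qsijh] -> 9 lines: pyp ihc fiaz twxxs qsijh kto xcx hetd lvrcr
Hunk 4: at line 6 remove [xcx,hetd] add [qvnua,sshkx] -> 9 lines: pyp ihc fiaz twxxs qsijh kto qvnua sshkx lvrcr
Hunk 5: at line 4 remove [qsijh] add [junu,act,oqi] -> 11 lines: pyp ihc fiaz twxxs junu act oqi kto qvnua sshkx lvrcr
Hunk 6: at line 7 remove [kto,qvnua,sshkx] add [ugb] -> 9 lines: pyp ihc fiaz twxxs junu act oqi ugb lvrcr
Final line count: 9

Answer: 9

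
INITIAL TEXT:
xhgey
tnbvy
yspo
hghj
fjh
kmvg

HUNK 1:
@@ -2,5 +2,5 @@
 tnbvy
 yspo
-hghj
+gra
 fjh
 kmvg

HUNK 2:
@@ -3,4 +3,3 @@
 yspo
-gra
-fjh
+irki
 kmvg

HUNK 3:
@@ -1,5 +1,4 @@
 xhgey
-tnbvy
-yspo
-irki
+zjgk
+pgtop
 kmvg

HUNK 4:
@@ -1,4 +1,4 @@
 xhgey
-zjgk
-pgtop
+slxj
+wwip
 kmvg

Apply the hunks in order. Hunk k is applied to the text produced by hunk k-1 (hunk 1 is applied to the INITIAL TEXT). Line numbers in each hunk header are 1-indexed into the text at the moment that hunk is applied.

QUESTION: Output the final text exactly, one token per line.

Hunk 1: at line 2 remove [hghj] add [gra] -> 6 lines: xhgey tnbvy yspo gra fjh kmvg
Hunk 2: at line 3 remove [gra,fjh] add [irki] -> 5 lines: xhgey tnbvy yspo irki kmvg
Hunk 3: at line 1 remove [tnbvy,yspo,irki] add [zjgk,pgtop] -> 4 lines: xhgey zjgk pgtop kmvg
Hunk 4: at line 1 remove [zjgk,pgtop] add [slxj,wwip] -> 4 lines: xhgey slxj wwip kmvg

Answer: xhgey
slxj
wwip
kmvg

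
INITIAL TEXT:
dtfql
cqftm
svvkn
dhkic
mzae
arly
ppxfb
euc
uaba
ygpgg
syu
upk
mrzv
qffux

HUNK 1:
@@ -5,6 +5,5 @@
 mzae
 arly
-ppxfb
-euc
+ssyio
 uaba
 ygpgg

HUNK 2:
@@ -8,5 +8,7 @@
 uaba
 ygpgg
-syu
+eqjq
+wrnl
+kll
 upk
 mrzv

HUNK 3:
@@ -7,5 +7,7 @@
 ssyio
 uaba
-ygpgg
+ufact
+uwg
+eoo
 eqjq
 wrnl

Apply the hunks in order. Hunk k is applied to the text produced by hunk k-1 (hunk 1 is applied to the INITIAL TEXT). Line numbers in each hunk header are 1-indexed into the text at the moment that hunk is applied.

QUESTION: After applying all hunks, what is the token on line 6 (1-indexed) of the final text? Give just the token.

Answer: arly

Derivation:
Hunk 1: at line 5 remove [ppxfb,euc] add [ssyio] -> 13 lines: dtfql cqftm svvkn dhkic mzae arly ssyio uaba ygpgg syu upk mrzv qffux
Hunk 2: at line 8 remove [syu] add [eqjq,wrnl,kll] -> 15 lines: dtfql cqftm svvkn dhkic mzae arly ssyio uaba ygpgg eqjq wrnl kll upk mrzv qffux
Hunk 3: at line 7 remove [ygpgg] add [ufact,uwg,eoo] -> 17 lines: dtfql cqftm svvkn dhkic mzae arly ssyio uaba ufact uwg eoo eqjq wrnl kll upk mrzv qffux
Final line 6: arly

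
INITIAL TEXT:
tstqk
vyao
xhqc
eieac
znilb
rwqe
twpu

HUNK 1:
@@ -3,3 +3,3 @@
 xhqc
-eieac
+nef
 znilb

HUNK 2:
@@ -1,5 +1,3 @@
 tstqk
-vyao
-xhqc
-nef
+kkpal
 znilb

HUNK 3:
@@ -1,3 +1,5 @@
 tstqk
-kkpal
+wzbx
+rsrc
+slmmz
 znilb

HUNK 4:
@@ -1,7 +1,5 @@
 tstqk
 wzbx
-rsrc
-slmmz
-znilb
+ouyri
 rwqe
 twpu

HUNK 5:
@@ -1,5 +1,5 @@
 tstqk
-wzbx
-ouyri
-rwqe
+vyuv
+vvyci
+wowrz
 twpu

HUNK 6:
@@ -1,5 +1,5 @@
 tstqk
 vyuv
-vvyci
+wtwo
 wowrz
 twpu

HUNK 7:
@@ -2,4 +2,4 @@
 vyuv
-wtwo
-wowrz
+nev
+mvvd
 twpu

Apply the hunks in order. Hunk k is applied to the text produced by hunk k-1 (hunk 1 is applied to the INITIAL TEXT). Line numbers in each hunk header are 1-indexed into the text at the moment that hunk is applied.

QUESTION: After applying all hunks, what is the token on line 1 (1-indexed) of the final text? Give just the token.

Answer: tstqk

Derivation:
Hunk 1: at line 3 remove [eieac] add [nef] -> 7 lines: tstqk vyao xhqc nef znilb rwqe twpu
Hunk 2: at line 1 remove [vyao,xhqc,nef] add [kkpal] -> 5 lines: tstqk kkpal znilb rwqe twpu
Hunk 3: at line 1 remove [kkpal] add [wzbx,rsrc,slmmz] -> 7 lines: tstqk wzbx rsrc slmmz znilb rwqe twpu
Hunk 4: at line 1 remove [rsrc,slmmz,znilb] add [ouyri] -> 5 lines: tstqk wzbx ouyri rwqe twpu
Hunk 5: at line 1 remove [wzbx,ouyri,rwqe] add [vyuv,vvyci,wowrz] -> 5 lines: tstqk vyuv vvyci wowrz twpu
Hunk 6: at line 1 remove [vvyci] add [wtwo] -> 5 lines: tstqk vyuv wtwo wowrz twpu
Hunk 7: at line 2 remove [wtwo,wowrz] add [nev,mvvd] -> 5 lines: tstqk vyuv nev mvvd twpu
Final line 1: tstqk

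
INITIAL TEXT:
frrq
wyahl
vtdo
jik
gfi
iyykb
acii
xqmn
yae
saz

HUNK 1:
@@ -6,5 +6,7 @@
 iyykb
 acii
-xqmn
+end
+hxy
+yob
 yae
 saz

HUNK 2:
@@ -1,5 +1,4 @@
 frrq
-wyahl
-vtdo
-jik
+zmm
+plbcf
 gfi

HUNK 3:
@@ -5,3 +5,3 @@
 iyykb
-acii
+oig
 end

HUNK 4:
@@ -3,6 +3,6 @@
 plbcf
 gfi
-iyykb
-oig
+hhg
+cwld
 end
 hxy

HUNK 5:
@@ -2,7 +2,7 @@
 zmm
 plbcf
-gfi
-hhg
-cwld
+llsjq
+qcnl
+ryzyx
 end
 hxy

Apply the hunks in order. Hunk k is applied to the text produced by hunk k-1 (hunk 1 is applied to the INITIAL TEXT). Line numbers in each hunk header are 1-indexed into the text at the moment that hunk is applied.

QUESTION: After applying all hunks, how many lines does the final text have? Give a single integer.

Answer: 11

Derivation:
Hunk 1: at line 6 remove [xqmn] add [end,hxy,yob] -> 12 lines: frrq wyahl vtdo jik gfi iyykb acii end hxy yob yae saz
Hunk 2: at line 1 remove [wyahl,vtdo,jik] add [zmm,plbcf] -> 11 lines: frrq zmm plbcf gfi iyykb acii end hxy yob yae saz
Hunk 3: at line 5 remove [acii] add [oig] -> 11 lines: frrq zmm plbcf gfi iyykb oig end hxy yob yae saz
Hunk 4: at line 3 remove [iyykb,oig] add [hhg,cwld] -> 11 lines: frrq zmm plbcf gfi hhg cwld end hxy yob yae saz
Hunk 5: at line 2 remove [gfi,hhg,cwld] add [llsjq,qcnl,ryzyx] -> 11 lines: frrq zmm plbcf llsjq qcnl ryzyx end hxy yob yae saz
Final line count: 11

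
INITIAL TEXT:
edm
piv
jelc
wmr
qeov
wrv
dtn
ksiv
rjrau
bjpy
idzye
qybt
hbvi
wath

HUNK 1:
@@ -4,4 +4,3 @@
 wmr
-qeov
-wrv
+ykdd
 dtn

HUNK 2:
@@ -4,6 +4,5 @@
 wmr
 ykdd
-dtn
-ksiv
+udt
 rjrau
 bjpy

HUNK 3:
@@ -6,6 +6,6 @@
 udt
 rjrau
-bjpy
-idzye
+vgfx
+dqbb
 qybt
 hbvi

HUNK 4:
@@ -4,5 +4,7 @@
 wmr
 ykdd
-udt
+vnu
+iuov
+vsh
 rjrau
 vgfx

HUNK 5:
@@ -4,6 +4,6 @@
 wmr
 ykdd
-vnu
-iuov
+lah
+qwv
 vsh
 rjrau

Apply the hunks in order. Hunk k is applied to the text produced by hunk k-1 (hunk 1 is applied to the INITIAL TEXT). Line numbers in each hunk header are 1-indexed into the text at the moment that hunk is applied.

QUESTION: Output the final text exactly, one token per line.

Hunk 1: at line 4 remove [qeov,wrv] add [ykdd] -> 13 lines: edm piv jelc wmr ykdd dtn ksiv rjrau bjpy idzye qybt hbvi wath
Hunk 2: at line 4 remove [dtn,ksiv] add [udt] -> 12 lines: edm piv jelc wmr ykdd udt rjrau bjpy idzye qybt hbvi wath
Hunk 3: at line 6 remove [bjpy,idzye] add [vgfx,dqbb] -> 12 lines: edm piv jelc wmr ykdd udt rjrau vgfx dqbb qybt hbvi wath
Hunk 4: at line 4 remove [udt] add [vnu,iuov,vsh] -> 14 lines: edm piv jelc wmr ykdd vnu iuov vsh rjrau vgfx dqbb qybt hbvi wath
Hunk 5: at line 4 remove [vnu,iuov] add [lah,qwv] -> 14 lines: edm piv jelc wmr ykdd lah qwv vsh rjrau vgfx dqbb qybt hbvi wath

Answer: edm
piv
jelc
wmr
ykdd
lah
qwv
vsh
rjrau
vgfx
dqbb
qybt
hbvi
wath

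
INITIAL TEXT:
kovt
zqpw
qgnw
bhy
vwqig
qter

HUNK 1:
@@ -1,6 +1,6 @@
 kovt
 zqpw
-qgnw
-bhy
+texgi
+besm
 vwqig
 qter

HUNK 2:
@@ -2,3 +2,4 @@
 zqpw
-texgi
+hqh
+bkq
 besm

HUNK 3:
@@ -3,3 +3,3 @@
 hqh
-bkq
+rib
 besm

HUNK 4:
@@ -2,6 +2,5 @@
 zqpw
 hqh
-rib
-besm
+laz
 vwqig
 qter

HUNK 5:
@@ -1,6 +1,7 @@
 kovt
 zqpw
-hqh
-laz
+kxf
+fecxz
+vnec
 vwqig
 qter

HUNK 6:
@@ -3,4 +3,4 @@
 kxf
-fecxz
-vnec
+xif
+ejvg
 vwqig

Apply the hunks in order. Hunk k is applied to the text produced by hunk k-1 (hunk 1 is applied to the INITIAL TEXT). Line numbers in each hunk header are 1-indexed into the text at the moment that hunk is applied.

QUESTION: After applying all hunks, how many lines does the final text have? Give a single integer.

Answer: 7

Derivation:
Hunk 1: at line 1 remove [qgnw,bhy] add [texgi,besm] -> 6 lines: kovt zqpw texgi besm vwqig qter
Hunk 2: at line 2 remove [texgi] add [hqh,bkq] -> 7 lines: kovt zqpw hqh bkq besm vwqig qter
Hunk 3: at line 3 remove [bkq] add [rib] -> 7 lines: kovt zqpw hqh rib besm vwqig qter
Hunk 4: at line 2 remove [rib,besm] add [laz] -> 6 lines: kovt zqpw hqh laz vwqig qter
Hunk 5: at line 1 remove [hqh,laz] add [kxf,fecxz,vnec] -> 7 lines: kovt zqpw kxf fecxz vnec vwqig qter
Hunk 6: at line 3 remove [fecxz,vnec] add [xif,ejvg] -> 7 lines: kovt zqpw kxf xif ejvg vwqig qter
Final line count: 7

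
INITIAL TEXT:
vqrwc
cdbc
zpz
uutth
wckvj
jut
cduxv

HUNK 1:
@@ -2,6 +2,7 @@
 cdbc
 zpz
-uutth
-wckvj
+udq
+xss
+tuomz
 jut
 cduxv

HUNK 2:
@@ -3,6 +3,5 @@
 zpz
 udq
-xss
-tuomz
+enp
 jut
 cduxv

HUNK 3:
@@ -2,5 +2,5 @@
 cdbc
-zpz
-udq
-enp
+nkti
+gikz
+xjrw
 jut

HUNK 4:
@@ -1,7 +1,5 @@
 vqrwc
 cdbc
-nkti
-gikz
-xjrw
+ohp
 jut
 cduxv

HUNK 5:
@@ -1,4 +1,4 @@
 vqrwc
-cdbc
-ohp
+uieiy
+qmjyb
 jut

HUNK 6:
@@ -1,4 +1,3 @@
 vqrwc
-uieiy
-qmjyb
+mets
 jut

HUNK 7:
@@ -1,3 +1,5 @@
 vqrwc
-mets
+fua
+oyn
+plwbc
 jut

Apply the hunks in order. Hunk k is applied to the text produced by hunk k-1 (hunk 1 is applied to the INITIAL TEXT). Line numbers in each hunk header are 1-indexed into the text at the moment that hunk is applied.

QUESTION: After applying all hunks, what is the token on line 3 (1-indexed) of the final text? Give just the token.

Answer: oyn

Derivation:
Hunk 1: at line 2 remove [uutth,wckvj] add [udq,xss,tuomz] -> 8 lines: vqrwc cdbc zpz udq xss tuomz jut cduxv
Hunk 2: at line 3 remove [xss,tuomz] add [enp] -> 7 lines: vqrwc cdbc zpz udq enp jut cduxv
Hunk 3: at line 2 remove [zpz,udq,enp] add [nkti,gikz,xjrw] -> 7 lines: vqrwc cdbc nkti gikz xjrw jut cduxv
Hunk 4: at line 1 remove [nkti,gikz,xjrw] add [ohp] -> 5 lines: vqrwc cdbc ohp jut cduxv
Hunk 5: at line 1 remove [cdbc,ohp] add [uieiy,qmjyb] -> 5 lines: vqrwc uieiy qmjyb jut cduxv
Hunk 6: at line 1 remove [uieiy,qmjyb] add [mets] -> 4 lines: vqrwc mets jut cduxv
Hunk 7: at line 1 remove [mets] add [fua,oyn,plwbc] -> 6 lines: vqrwc fua oyn plwbc jut cduxv
Final line 3: oyn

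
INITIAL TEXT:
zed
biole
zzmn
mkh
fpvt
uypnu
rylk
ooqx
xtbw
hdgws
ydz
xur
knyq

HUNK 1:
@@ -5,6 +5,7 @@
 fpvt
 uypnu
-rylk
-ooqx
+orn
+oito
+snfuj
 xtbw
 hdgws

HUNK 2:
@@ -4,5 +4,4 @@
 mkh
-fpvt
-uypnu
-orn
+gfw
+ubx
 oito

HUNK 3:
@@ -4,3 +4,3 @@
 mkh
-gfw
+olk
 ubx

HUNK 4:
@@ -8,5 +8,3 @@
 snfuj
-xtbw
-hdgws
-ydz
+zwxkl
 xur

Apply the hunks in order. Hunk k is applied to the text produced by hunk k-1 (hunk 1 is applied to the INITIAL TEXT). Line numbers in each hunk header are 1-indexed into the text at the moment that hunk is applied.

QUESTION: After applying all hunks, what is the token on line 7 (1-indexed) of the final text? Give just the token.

Hunk 1: at line 5 remove [rylk,ooqx] add [orn,oito,snfuj] -> 14 lines: zed biole zzmn mkh fpvt uypnu orn oito snfuj xtbw hdgws ydz xur knyq
Hunk 2: at line 4 remove [fpvt,uypnu,orn] add [gfw,ubx] -> 13 lines: zed biole zzmn mkh gfw ubx oito snfuj xtbw hdgws ydz xur knyq
Hunk 3: at line 4 remove [gfw] add [olk] -> 13 lines: zed biole zzmn mkh olk ubx oito snfuj xtbw hdgws ydz xur knyq
Hunk 4: at line 8 remove [xtbw,hdgws,ydz] add [zwxkl] -> 11 lines: zed biole zzmn mkh olk ubx oito snfuj zwxkl xur knyq
Final line 7: oito

Answer: oito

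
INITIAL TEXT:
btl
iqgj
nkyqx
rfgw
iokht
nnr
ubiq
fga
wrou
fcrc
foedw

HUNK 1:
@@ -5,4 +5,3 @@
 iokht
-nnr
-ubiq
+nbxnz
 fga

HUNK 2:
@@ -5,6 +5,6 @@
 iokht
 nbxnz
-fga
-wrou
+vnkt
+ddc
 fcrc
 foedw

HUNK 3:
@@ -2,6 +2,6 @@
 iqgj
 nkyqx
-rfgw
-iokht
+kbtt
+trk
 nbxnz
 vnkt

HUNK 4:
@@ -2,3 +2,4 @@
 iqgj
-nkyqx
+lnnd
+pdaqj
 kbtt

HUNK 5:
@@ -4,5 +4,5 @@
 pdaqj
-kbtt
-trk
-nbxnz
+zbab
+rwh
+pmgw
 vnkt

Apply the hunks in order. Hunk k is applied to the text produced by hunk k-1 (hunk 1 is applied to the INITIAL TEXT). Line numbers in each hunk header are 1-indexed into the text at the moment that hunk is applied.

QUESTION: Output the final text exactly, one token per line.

Hunk 1: at line 5 remove [nnr,ubiq] add [nbxnz] -> 10 lines: btl iqgj nkyqx rfgw iokht nbxnz fga wrou fcrc foedw
Hunk 2: at line 5 remove [fga,wrou] add [vnkt,ddc] -> 10 lines: btl iqgj nkyqx rfgw iokht nbxnz vnkt ddc fcrc foedw
Hunk 3: at line 2 remove [rfgw,iokht] add [kbtt,trk] -> 10 lines: btl iqgj nkyqx kbtt trk nbxnz vnkt ddc fcrc foedw
Hunk 4: at line 2 remove [nkyqx] add [lnnd,pdaqj] -> 11 lines: btl iqgj lnnd pdaqj kbtt trk nbxnz vnkt ddc fcrc foedw
Hunk 5: at line 4 remove [kbtt,trk,nbxnz] add [zbab,rwh,pmgw] -> 11 lines: btl iqgj lnnd pdaqj zbab rwh pmgw vnkt ddc fcrc foedw

Answer: btl
iqgj
lnnd
pdaqj
zbab
rwh
pmgw
vnkt
ddc
fcrc
foedw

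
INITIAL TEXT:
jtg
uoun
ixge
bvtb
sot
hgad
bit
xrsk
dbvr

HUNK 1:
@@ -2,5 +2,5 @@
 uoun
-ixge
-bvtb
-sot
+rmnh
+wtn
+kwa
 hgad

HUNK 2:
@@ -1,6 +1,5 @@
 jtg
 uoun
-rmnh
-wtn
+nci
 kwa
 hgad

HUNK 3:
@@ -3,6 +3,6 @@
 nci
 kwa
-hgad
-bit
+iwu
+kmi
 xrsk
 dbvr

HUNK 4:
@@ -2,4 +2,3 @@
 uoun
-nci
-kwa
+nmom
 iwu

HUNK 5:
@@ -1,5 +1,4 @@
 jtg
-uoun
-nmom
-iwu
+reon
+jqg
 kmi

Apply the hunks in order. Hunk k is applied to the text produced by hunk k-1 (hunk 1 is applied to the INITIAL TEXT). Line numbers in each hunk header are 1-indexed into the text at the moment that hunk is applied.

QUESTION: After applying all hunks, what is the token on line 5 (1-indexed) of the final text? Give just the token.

Answer: xrsk

Derivation:
Hunk 1: at line 2 remove [ixge,bvtb,sot] add [rmnh,wtn,kwa] -> 9 lines: jtg uoun rmnh wtn kwa hgad bit xrsk dbvr
Hunk 2: at line 1 remove [rmnh,wtn] add [nci] -> 8 lines: jtg uoun nci kwa hgad bit xrsk dbvr
Hunk 3: at line 3 remove [hgad,bit] add [iwu,kmi] -> 8 lines: jtg uoun nci kwa iwu kmi xrsk dbvr
Hunk 4: at line 2 remove [nci,kwa] add [nmom] -> 7 lines: jtg uoun nmom iwu kmi xrsk dbvr
Hunk 5: at line 1 remove [uoun,nmom,iwu] add [reon,jqg] -> 6 lines: jtg reon jqg kmi xrsk dbvr
Final line 5: xrsk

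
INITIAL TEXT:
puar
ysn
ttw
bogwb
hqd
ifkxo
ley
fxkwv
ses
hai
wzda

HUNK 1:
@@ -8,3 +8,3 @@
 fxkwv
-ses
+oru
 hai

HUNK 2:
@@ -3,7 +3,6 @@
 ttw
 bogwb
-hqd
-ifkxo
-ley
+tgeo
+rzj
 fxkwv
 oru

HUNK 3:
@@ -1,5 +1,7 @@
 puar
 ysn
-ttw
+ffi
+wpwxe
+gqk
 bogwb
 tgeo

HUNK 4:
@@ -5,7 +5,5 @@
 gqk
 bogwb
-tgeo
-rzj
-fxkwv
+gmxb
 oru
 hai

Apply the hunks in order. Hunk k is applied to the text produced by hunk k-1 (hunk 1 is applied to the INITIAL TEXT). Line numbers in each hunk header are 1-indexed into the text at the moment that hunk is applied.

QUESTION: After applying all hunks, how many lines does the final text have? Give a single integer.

Answer: 10

Derivation:
Hunk 1: at line 8 remove [ses] add [oru] -> 11 lines: puar ysn ttw bogwb hqd ifkxo ley fxkwv oru hai wzda
Hunk 2: at line 3 remove [hqd,ifkxo,ley] add [tgeo,rzj] -> 10 lines: puar ysn ttw bogwb tgeo rzj fxkwv oru hai wzda
Hunk 3: at line 1 remove [ttw] add [ffi,wpwxe,gqk] -> 12 lines: puar ysn ffi wpwxe gqk bogwb tgeo rzj fxkwv oru hai wzda
Hunk 4: at line 5 remove [tgeo,rzj,fxkwv] add [gmxb] -> 10 lines: puar ysn ffi wpwxe gqk bogwb gmxb oru hai wzda
Final line count: 10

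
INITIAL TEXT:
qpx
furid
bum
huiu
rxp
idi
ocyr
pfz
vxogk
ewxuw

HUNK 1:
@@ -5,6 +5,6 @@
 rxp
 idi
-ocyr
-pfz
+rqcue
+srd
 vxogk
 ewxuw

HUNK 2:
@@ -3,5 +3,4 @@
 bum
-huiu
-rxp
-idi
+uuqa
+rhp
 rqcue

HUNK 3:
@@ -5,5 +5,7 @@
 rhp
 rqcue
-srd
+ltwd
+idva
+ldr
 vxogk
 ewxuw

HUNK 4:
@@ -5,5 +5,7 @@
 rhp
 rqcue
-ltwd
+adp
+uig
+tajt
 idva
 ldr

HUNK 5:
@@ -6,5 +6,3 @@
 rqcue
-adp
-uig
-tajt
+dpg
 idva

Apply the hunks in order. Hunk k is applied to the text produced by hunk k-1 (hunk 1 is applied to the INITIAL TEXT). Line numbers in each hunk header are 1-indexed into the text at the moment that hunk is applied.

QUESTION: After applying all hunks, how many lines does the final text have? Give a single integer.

Answer: 11

Derivation:
Hunk 1: at line 5 remove [ocyr,pfz] add [rqcue,srd] -> 10 lines: qpx furid bum huiu rxp idi rqcue srd vxogk ewxuw
Hunk 2: at line 3 remove [huiu,rxp,idi] add [uuqa,rhp] -> 9 lines: qpx furid bum uuqa rhp rqcue srd vxogk ewxuw
Hunk 3: at line 5 remove [srd] add [ltwd,idva,ldr] -> 11 lines: qpx furid bum uuqa rhp rqcue ltwd idva ldr vxogk ewxuw
Hunk 4: at line 5 remove [ltwd] add [adp,uig,tajt] -> 13 lines: qpx furid bum uuqa rhp rqcue adp uig tajt idva ldr vxogk ewxuw
Hunk 5: at line 6 remove [adp,uig,tajt] add [dpg] -> 11 lines: qpx furid bum uuqa rhp rqcue dpg idva ldr vxogk ewxuw
Final line count: 11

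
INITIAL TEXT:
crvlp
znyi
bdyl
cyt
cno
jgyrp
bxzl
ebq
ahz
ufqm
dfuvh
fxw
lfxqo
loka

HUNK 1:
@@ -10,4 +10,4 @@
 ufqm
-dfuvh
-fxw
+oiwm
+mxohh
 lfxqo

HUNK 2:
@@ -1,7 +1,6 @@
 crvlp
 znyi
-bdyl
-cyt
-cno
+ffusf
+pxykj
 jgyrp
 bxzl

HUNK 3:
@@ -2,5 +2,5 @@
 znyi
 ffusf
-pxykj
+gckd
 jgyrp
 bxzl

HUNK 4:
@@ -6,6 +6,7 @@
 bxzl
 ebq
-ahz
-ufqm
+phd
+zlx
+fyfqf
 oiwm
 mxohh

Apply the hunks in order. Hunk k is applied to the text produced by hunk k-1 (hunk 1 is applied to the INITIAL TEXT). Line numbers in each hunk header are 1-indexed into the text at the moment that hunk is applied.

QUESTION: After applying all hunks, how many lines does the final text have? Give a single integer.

Answer: 14

Derivation:
Hunk 1: at line 10 remove [dfuvh,fxw] add [oiwm,mxohh] -> 14 lines: crvlp znyi bdyl cyt cno jgyrp bxzl ebq ahz ufqm oiwm mxohh lfxqo loka
Hunk 2: at line 1 remove [bdyl,cyt,cno] add [ffusf,pxykj] -> 13 lines: crvlp znyi ffusf pxykj jgyrp bxzl ebq ahz ufqm oiwm mxohh lfxqo loka
Hunk 3: at line 2 remove [pxykj] add [gckd] -> 13 lines: crvlp znyi ffusf gckd jgyrp bxzl ebq ahz ufqm oiwm mxohh lfxqo loka
Hunk 4: at line 6 remove [ahz,ufqm] add [phd,zlx,fyfqf] -> 14 lines: crvlp znyi ffusf gckd jgyrp bxzl ebq phd zlx fyfqf oiwm mxohh lfxqo loka
Final line count: 14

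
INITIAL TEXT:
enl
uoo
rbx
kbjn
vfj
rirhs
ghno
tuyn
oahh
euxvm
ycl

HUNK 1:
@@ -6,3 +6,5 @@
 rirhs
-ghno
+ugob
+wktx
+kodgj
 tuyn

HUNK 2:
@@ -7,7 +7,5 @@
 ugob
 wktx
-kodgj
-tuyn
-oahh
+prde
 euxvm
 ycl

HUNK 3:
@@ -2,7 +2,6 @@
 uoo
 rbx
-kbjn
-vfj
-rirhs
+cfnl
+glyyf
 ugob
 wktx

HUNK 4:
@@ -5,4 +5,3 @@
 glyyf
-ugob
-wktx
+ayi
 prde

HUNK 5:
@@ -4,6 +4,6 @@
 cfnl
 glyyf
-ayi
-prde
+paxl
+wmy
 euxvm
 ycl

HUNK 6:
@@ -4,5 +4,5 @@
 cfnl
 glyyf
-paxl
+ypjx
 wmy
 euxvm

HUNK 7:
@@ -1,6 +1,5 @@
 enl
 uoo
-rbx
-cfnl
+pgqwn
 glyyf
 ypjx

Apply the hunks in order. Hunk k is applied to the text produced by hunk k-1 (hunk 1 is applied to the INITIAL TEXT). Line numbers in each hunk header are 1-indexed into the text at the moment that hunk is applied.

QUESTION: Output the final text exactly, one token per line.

Answer: enl
uoo
pgqwn
glyyf
ypjx
wmy
euxvm
ycl

Derivation:
Hunk 1: at line 6 remove [ghno] add [ugob,wktx,kodgj] -> 13 lines: enl uoo rbx kbjn vfj rirhs ugob wktx kodgj tuyn oahh euxvm ycl
Hunk 2: at line 7 remove [kodgj,tuyn,oahh] add [prde] -> 11 lines: enl uoo rbx kbjn vfj rirhs ugob wktx prde euxvm ycl
Hunk 3: at line 2 remove [kbjn,vfj,rirhs] add [cfnl,glyyf] -> 10 lines: enl uoo rbx cfnl glyyf ugob wktx prde euxvm ycl
Hunk 4: at line 5 remove [ugob,wktx] add [ayi] -> 9 lines: enl uoo rbx cfnl glyyf ayi prde euxvm ycl
Hunk 5: at line 4 remove [ayi,prde] add [paxl,wmy] -> 9 lines: enl uoo rbx cfnl glyyf paxl wmy euxvm ycl
Hunk 6: at line 4 remove [paxl] add [ypjx] -> 9 lines: enl uoo rbx cfnl glyyf ypjx wmy euxvm ycl
Hunk 7: at line 1 remove [rbx,cfnl] add [pgqwn] -> 8 lines: enl uoo pgqwn glyyf ypjx wmy euxvm ycl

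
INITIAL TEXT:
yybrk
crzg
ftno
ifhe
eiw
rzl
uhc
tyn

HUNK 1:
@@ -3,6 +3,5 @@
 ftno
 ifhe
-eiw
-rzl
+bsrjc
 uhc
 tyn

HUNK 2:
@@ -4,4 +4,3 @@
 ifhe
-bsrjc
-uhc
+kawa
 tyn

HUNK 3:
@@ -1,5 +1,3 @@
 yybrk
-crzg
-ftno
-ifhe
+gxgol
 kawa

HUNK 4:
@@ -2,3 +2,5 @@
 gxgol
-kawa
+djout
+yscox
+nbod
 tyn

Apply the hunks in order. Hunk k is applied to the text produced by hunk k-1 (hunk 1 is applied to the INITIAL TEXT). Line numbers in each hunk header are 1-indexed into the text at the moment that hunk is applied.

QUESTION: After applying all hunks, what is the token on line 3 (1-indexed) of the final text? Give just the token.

Answer: djout

Derivation:
Hunk 1: at line 3 remove [eiw,rzl] add [bsrjc] -> 7 lines: yybrk crzg ftno ifhe bsrjc uhc tyn
Hunk 2: at line 4 remove [bsrjc,uhc] add [kawa] -> 6 lines: yybrk crzg ftno ifhe kawa tyn
Hunk 3: at line 1 remove [crzg,ftno,ifhe] add [gxgol] -> 4 lines: yybrk gxgol kawa tyn
Hunk 4: at line 2 remove [kawa] add [djout,yscox,nbod] -> 6 lines: yybrk gxgol djout yscox nbod tyn
Final line 3: djout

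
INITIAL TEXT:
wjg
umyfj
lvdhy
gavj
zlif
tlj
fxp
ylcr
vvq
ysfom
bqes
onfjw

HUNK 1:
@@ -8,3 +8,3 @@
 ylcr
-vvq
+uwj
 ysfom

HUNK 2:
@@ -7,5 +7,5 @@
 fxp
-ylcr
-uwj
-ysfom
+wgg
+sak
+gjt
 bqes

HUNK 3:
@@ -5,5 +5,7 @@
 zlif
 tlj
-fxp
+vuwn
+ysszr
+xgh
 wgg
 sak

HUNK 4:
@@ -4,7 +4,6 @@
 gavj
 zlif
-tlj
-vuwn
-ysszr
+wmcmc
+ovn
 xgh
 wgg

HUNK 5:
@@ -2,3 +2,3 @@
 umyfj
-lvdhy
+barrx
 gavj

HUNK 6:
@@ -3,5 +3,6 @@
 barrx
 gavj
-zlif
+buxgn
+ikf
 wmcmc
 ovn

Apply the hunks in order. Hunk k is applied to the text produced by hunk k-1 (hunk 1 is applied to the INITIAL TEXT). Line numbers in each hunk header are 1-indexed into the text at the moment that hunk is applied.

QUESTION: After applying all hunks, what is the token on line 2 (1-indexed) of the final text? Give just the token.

Hunk 1: at line 8 remove [vvq] add [uwj] -> 12 lines: wjg umyfj lvdhy gavj zlif tlj fxp ylcr uwj ysfom bqes onfjw
Hunk 2: at line 7 remove [ylcr,uwj,ysfom] add [wgg,sak,gjt] -> 12 lines: wjg umyfj lvdhy gavj zlif tlj fxp wgg sak gjt bqes onfjw
Hunk 3: at line 5 remove [fxp] add [vuwn,ysszr,xgh] -> 14 lines: wjg umyfj lvdhy gavj zlif tlj vuwn ysszr xgh wgg sak gjt bqes onfjw
Hunk 4: at line 4 remove [tlj,vuwn,ysszr] add [wmcmc,ovn] -> 13 lines: wjg umyfj lvdhy gavj zlif wmcmc ovn xgh wgg sak gjt bqes onfjw
Hunk 5: at line 2 remove [lvdhy] add [barrx] -> 13 lines: wjg umyfj barrx gavj zlif wmcmc ovn xgh wgg sak gjt bqes onfjw
Hunk 6: at line 3 remove [zlif] add [buxgn,ikf] -> 14 lines: wjg umyfj barrx gavj buxgn ikf wmcmc ovn xgh wgg sak gjt bqes onfjw
Final line 2: umyfj

Answer: umyfj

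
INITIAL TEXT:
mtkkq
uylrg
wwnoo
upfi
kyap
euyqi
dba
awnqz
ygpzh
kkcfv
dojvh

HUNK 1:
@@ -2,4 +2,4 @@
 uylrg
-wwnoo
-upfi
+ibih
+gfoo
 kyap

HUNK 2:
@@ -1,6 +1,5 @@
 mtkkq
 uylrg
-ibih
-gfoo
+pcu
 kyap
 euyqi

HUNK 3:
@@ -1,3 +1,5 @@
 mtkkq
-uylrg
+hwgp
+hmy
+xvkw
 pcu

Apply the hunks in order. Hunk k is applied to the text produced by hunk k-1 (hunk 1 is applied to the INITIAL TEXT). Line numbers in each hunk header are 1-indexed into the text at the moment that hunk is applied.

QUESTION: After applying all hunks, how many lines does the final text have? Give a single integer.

Answer: 12

Derivation:
Hunk 1: at line 2 remove [wwnoo,upfi] add [ibih,gfoo] -> 11 lines: mtkkq uylrg ibih gfoo kyap euyqi dba awnqz ygpzh kkcfv dojvh
Hunk 2: at line 1 remove [ibih,gfoo] add [pcu] -> 10 lines: mtkkq uylrg pcu kyap euyqi dba awnqz ygpzh kkcfv dojvh
Hunk 3: at line 1 remove [uylrg] add [hwgp,hmy,xvkw] -> 12 lines: mtkkq hwgp hmy xvkw pcu kyap euyqi dba awnqz ygpzh kkcfv dojvh
Final line count: 12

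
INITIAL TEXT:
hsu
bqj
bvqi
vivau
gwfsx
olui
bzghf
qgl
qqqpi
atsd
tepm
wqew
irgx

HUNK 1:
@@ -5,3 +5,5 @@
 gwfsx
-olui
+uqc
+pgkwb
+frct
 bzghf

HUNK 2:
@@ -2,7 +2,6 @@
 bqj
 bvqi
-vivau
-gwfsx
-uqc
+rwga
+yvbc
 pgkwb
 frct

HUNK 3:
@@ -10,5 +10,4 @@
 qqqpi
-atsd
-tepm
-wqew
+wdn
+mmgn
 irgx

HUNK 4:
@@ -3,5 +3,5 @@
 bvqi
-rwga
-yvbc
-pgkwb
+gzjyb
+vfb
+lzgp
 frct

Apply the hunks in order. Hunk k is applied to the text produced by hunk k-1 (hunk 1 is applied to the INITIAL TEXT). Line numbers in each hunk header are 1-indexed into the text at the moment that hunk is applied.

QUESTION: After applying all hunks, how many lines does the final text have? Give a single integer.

Answer: 13

Derivation:
Hunk 1: at line 5 remove [olui] add [uqc,pgkwb,frct] -> 15 lines: hsu bqj bvqi vivau gwfsx uqc pgkwb frct bzghf qgl qqqpi atsd tepm wqew irgx
Hunk 2: at line 2 remove [vivau,gwfsx,uqc] add [rwga,yvbc] -> 14 lines: hsu bqj bvqi rwga yvbc pgkwb frct bzghf qgl qqqpi atsd tepm wqew irgx
Hunk 3: at line 10 remove [atsd,tepm,wqew] add [wdn,mmgn] -> 13 lines: hsu bqj bvqi rwga yvbc pgkwb frct bzghf qgl qqqpi wdn mmgn irgx
Hunk 4: at line 3 remove [rwga,yvbc,pgkwb] add [gzjyb,vfb,lzgp] -> 13 lines: hsu bqj bvqi gzjyb vfb lzgp frct bzghf qgl qqqpi wdn mmgn irgx
Final line count: 13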